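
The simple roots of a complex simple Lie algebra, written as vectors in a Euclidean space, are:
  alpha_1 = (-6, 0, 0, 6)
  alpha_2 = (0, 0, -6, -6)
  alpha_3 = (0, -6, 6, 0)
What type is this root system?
A3

Compute the Cartan integers a_ij = 2(alpha_i, alpha_j)/(alpha_j, alpha_j); the resulting 3x3 Cartan matrix is
[[2, -1, 0], [-1, 2, -1], [0, -1, 2]].
All simple roots have the same length, so the diagram is simply laced. The associated Dynkin diagram is a chain of 3 nodes with single edges (A_3), so the type is A_3 (the algebra sl(4)).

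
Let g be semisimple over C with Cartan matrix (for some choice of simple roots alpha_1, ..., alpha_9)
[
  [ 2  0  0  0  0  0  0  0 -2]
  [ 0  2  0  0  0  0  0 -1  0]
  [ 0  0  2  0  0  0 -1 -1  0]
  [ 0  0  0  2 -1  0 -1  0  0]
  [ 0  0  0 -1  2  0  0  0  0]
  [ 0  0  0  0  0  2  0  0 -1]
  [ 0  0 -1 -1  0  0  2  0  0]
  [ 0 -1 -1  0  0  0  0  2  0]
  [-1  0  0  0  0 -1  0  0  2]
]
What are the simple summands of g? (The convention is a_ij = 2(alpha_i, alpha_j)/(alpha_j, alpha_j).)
The diagram associated to this matrix has two connected components: the simple roots {alpha_2, alpha_3, alpha_4, alpha_5, alpha_7, alpha_8} form a chain of 6 nodes with single edges (A_6), and {alpha_1, alpha_6, alpha_9} form a chain of 3 nodes with a double edge at one end; the terminal node there is the unique long simple root (C_3). A semisimple Lie algebra decomposes uniquely as the direct sum of simple ideals, one per connected component of its Dynkin diagram, so g ≅ A_6 ⊕ C_3 (dimension 48 + 21 = 69).

type A_6 ⊕ type C_3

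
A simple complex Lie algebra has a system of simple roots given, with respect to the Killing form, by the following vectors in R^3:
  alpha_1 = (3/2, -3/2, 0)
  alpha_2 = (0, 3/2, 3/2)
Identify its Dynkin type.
type A_2

Compute the Cartan integers a_ij = 2(alpha_i, alpha_j)/(alpha_j, alpha_j); the resulting 2x2 Cartan matrix is
[[2, -1], [-1, 2]].
All simple roots have the same length, so the diagram is simply laced. The associated Dynkin diagram is a chain of 2 nodes with single edges (A_2), so the type is A_2 (the algebra sl(3)).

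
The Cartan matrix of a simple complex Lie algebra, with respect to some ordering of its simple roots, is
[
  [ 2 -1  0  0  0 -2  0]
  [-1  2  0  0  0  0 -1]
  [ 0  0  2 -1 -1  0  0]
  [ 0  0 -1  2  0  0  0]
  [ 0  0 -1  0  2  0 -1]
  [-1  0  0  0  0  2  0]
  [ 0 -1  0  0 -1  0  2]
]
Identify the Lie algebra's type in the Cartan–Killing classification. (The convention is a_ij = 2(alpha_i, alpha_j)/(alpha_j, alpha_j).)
The matrix has rank 7 with 2's on the diagonal. Reading the off-diagonal entries as Dynkin edges (a single edge where a_ij = a_ji = -1; a double or triple edge where a_ij * a_ji = 2 or 3), the diagram is a chain of 7 nodes with a double edge at one end; the terminal node there is the unique short simple root (B_7). One simple-root ordering that puts it in standard form is (alpha_4, alpha_3, alpha_5, alpha_7, alpha_2, alpha_1, alpha_6). So the algebra is type B_7, i.e. so(15).

B_7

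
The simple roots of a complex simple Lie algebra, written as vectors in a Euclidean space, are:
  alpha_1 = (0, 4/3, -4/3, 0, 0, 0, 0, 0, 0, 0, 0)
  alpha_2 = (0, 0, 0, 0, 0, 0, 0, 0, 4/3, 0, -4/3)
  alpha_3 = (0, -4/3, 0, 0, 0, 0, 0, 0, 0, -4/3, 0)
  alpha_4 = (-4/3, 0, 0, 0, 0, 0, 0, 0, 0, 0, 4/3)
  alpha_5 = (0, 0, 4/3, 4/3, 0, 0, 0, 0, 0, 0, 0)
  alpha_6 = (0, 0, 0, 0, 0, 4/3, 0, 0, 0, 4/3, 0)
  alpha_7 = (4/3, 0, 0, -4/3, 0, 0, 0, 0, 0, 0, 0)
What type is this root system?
A_7 (sl(8))

Compute the Cartan integers a_ij = 2(alpha_i, alpha_j)/(alpha_j, alpha_j); the resulting 7x7 Cartan matrix is
[[2, 0, -1, 0, -1, 0, 0], [0, 2, 0, -1, 0, 0, 0], [-1, 0, 2, 0, 0, -1, 0], [0, -1, 0, 2, 0, 0, -1], [-1, 0, 0, 0, 2, 0, -1], [0, 0, -1, 0, 0, 2, 0], [0, 0, 0, -1, -1, 0, 2]].
All simple roots have the same length, so the diagram is simply laced. The associated Dynkin diagram is a chain of 7 nodes with single edges (A_7), so the type is A_7 (the algebra sl(8)).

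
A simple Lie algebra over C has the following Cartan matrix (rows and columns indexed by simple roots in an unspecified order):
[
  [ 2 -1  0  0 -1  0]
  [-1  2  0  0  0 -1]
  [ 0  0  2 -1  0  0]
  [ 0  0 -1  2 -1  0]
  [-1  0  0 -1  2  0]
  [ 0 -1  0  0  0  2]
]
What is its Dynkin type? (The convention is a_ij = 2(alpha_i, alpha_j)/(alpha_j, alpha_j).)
The matrix has rank 6 with 2's on the diagonal. Reading the off-diagonal entries as Dynkin edges (a single edge where a_ij = a_ji = -1; a double or triple edge where a_ij * a_ji = 2 or 3), the diagram is a chain of 6 nodes with single edges (A_6). One simple-root ordering that puts it in standard form is (alpha_6, alpha_2, alpha_1, alpha_5, alpha_4, alpha_3). So the algebra is type A_6, i.e. sl(7).

A6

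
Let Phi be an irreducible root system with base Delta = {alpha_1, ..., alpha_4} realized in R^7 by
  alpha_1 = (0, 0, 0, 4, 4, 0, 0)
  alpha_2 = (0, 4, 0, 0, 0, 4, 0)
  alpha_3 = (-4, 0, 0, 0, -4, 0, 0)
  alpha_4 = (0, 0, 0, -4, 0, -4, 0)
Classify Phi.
type A_4

Compute the Cartan integers a_ij = 2(alpha_i, alpha_j)/(alpha_j, alpha_j); the resulting 4x4 Cartan matrix is
[[2, 0, -1, -1], [0, 2, 0, -1], [-1, 0, 2, 0], [-1, -1, 0, 2]].
All simple roots have the same length, so the diagram is simply laced. The associated Dynkin diagram is a chain of 4 nodes with single edges (A_4), so the type is A_4 (the algebra sl(5)).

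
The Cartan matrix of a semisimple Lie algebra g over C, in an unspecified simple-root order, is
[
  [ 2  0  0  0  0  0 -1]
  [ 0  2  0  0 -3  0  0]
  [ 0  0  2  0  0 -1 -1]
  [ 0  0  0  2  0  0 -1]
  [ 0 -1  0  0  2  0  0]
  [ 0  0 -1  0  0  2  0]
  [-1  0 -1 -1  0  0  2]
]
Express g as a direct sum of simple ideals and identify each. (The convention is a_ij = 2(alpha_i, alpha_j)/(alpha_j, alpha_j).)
D5 + G2

The diagram associated to this matrix has two connected components: the simple roots {alpha_1, alpha_3, alpha_4, alpha_6, alpha_7} form a chain of 3 nodes with a fork of two nodes at one end (D_5), and {alpha_2, alpha_5} form two nodes joined by a triple edge (G_2). A semisimple Lie algebra decomposes uniquely as the direct sum of simple ideals, one per connected component of its Dynkin diagram, so g ≅ D_5 ⊕ G_2 (dimension 45 + 14 = 59).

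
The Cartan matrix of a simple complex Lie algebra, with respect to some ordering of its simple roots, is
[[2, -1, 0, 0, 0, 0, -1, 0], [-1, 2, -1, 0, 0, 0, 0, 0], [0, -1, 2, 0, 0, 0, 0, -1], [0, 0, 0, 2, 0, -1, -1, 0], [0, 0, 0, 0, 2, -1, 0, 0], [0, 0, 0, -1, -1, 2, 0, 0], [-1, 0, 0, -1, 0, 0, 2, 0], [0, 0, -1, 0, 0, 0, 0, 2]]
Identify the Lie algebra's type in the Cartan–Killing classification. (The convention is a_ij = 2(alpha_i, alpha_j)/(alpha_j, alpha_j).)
A8

The matrix has rank 8 with 2's on the diagonal. Reading the off-diagonal entries as Dynkin edges (a single edge where a_ij = a_ji = -1; a double or triple edge where a_ij * a_ji = 2 or 3), the diagram is a chain of 8 nodes with single edges (A_8). One simple-root ordering that puts it in standard form is (alpha_5, alpha_6, alpha_4, alpha_7, alpha_1, alpha_2, alpha_3, alpha_8). So the algebra is type A_8, i.e. sl(9).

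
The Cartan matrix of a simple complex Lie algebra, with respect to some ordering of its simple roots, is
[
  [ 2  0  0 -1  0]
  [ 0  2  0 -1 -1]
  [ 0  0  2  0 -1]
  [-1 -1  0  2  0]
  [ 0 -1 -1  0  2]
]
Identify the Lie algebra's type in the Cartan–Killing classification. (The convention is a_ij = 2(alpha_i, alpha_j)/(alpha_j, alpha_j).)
type A_5

The matrix has rank 5 with 2's on the diagonal. Reading the off-diagonal entries as Dynkin edges (a single edge where a_ij = a_ji = -1; a double or triple edge where a_ij * a_ji = 2 or 3), the diagram is a chain of 5 nodes with single edges (A_5). One simple-root ordering that puts it in standard form is (alpha_1, alpha_4, alpha_2, alpha_5, alpha_3). So the algebra is type A_5, i.e. sl(6).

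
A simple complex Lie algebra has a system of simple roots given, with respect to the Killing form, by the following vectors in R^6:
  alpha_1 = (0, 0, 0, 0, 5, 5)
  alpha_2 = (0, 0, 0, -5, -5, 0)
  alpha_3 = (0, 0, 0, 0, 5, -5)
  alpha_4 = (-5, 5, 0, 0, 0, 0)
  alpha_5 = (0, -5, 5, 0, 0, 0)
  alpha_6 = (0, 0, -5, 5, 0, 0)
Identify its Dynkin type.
type D_6

Compute the Cartan integers a_ij = 2(alpha_i, alpha_j)/(alpha_j, alpha_j); the resulting 6x6 Cartan matrix is
[[2, -1, 0, 0, 0, 0], [-1, 2, -1, 0, 0, -1], [0, -1, 2, 0, 0, 0], [0, 0, 0, 2, -1, 0], [0, 0, 0, -1, 2, -1], [0, -1, 0, 0, -1, 2]].
All simple roots have the same length, so the diagram is simply laced. The associated Dynkin diagram is a chain of 4 nodes with a fork of two nodes at one end (D_6), so the type is D_6 (the algebra so(12)).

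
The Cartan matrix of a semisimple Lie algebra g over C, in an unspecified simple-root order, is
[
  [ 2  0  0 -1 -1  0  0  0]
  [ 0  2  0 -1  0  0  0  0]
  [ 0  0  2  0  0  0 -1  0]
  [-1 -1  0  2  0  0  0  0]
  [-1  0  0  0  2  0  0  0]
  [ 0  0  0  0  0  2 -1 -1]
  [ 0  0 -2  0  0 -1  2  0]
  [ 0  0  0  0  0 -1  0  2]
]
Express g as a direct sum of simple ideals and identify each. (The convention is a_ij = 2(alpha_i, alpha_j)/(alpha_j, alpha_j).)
A_4 (sl(5)) ⊕ B_4 (so(9))

The diagram associated to this matrix has two connected components: the simple roots {alpha_1, alpha_2, alpha_4, alpha_5} form a chain of 4 nodes with single edges (A_4), and {alpha_3, alpha_6, alpha_7, alpha_8} form a chain of 4 nodes with a double edge at one end; the terminal node there is the unique short simple root (B_4). A semisimple Lie algebra decomposes uniquely as the direct sum of simple ideals, one per connected component of its Dynkin diagram, so g ≅ A_4 ⊕ B_4 (dimension 24 + 36 = 60).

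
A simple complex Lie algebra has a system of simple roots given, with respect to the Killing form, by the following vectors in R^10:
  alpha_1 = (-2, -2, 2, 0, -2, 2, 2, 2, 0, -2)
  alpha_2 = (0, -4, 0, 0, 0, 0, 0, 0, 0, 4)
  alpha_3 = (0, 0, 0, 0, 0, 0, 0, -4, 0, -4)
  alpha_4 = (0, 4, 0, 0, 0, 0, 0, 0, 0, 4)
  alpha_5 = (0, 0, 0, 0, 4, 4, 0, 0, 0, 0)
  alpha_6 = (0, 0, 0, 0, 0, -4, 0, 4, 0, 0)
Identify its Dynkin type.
Compute the Cartan integers a_ij = 2(alpha_i, alpha_j)/(alpha_j, alpha_j); the resulting 6x6 Cartan matrix is
[[2, 0, 0, -1, 0, 0], [0, 2, -1, 0, 0, 0], [0, -1, 2, -1, 0, -1], [-1, 0, -1, 2, 0, 0], [0, 0, 0, 0, 2, -1], [0, 0, -1, 0, -1, 2]].
All simple roots have the same length, so the diagram is simply laced. The associated Dynkin diagram is a chain of 5 nodes with one extra node attached to the third node from one end (E_6), so the type is E_6.

E_6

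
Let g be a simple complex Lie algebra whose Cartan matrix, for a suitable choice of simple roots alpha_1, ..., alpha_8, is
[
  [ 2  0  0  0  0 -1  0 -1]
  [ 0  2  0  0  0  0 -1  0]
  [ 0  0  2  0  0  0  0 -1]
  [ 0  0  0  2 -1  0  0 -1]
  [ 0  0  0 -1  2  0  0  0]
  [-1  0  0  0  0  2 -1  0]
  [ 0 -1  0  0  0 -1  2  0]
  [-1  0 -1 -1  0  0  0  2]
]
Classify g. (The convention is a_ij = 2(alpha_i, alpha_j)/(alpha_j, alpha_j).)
E_8

The matrix has rank 8 with 2's on the diagonal. Reading the off-diagonal entries as Dynkin edges (a single edge where a_ij = a_ji = -1; a double or triple edge where a_ij * a_ji = 2 or 3), the diagram is a chain of 7 nodes with one extra node attached to the third node from one end (E_8). One simple-root ordering that puts it in standard form is (alpha_5, alpha_3, alpha_4, alpha_8, alpha_1, alpha_6, alpha_7, alpha_2). So the algebra is type E_8.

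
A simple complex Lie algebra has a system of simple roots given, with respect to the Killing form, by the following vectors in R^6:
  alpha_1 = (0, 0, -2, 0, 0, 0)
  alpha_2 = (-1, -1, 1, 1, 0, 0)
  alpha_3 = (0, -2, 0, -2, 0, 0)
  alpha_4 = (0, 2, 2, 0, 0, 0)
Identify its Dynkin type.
Compute the Cartan integers a_ij = 2(alpha_i, alpha_j)/(alpha_j, alpha_j); the resulting 4x4 Cartan matrix is
[[2, -1, 0, -1], [-1, 2, 0, 0], [0, 0, 2, -1], [-2, 0, -1, 2]].
The roots have two lengths (squared-length ratio 2:1); the short ones are alpha_{1,2}. The associated Dynkin diagram is a chain of 4 nodes with a double edge between the middle two (F_4), so the type is F_4.

F_4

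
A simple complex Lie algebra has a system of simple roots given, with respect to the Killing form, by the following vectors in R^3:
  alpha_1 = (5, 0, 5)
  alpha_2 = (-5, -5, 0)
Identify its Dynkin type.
A_2 (sl(3))

Compute the Cartan integers a_ij = 2(alpha_i, alpha_j)/(alpha_j, alpha_j); the resulting 2x2 Cartan matrix is
[[2, -1], [-1, 2]].
All simple roots have the same length, so the diagram is simply laced. The associated Dynkin diagram is a chain of 2 nodes with single edges (A_2), so the type is A_2 (the algebra sl(3)).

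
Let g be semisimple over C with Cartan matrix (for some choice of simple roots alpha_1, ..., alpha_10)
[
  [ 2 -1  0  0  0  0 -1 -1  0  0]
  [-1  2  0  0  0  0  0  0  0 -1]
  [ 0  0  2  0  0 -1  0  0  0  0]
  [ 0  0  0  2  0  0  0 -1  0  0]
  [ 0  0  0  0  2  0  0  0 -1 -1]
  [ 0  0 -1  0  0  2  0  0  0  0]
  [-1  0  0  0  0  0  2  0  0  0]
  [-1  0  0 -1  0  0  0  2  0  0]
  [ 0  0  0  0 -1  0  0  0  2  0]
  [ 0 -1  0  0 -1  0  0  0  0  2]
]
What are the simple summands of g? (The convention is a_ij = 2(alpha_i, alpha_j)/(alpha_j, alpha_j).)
type A_2 ⊕ type E_8

The diagram associated to this matrix has two connected components: the simple roots {alpha_3, alpha_6} form a chain of 2 nodes with single edges (A_2), and {alpha_1, alpha_2, alpha_4, alpha_5, alpha_7, alpha_8, alpha_9, alpha_10} form a chain of 7 nodes with one extra node attached to the third node from one end (E_8). A semisimple Lie algebra decomposes uniquely as the direct sum of simple ideals, one per connected component of its Dynkin diagram, so g ≅ A_2 ⊕ E_8 (dimension 8 + 248 = 256).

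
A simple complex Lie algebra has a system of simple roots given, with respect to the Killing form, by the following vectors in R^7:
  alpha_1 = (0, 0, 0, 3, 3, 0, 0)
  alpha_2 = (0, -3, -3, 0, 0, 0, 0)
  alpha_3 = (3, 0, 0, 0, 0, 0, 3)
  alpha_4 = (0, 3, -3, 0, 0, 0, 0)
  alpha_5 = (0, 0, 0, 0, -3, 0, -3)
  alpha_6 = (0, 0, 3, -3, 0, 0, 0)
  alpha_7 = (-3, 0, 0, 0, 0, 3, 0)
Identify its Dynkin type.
Compute the Cartan integers a_ij = 2(alpha_i, alpha_j)/(alpha_j, alpha_j); the resulting 7x7 Cartan matrix is
[[2, 0, 0, 0, -1, -1, 0], [0, 2, 0, 0, 0, -1, 0], [0, 0, 2, 0, -1, 0, -1], [0, 0, 0, 2, 0, -1, 0], [-1, 0, -1, 0, 2, 0, 0], [-1, -1, 0, -1, 0, 2, 0], [0, 0, -1, 0, 0, 0, 2]].
All simple roots have the same length, so the diagram is simply laced. The associated Dynkin diagram is a chain of 5 nodes with a fork of two nodes at one end (D_7), so the type is D_7 (the algebra so(14)).

D_7 (so(14))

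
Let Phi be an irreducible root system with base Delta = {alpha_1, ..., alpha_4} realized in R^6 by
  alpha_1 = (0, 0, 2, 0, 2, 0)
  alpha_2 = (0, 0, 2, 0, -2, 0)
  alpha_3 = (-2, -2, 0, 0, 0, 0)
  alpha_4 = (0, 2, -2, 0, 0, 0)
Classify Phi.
D_4

Compute the Cartan integers a_ij = 2(alpha_i, alpha_j)/(alpha_j, alpha_j); the resulting 4x4 Cartan matrix is
[[2, 0, 0, -1], [0, 2, 0, -1], [0, 0, 2, -1], [-1, -1, -1, 2]].
All simple roots have the same length, so the diagram is simply laced. The associated Dynkin diagram is a chain of 2 nodes with a fork of two nodes at one end (D_4), so the type is D_4 (the algebra so(8)).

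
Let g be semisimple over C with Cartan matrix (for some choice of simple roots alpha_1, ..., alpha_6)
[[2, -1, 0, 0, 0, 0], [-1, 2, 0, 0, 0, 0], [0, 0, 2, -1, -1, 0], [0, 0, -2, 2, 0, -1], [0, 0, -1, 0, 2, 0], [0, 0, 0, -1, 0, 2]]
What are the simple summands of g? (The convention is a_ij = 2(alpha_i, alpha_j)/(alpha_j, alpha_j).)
type A_2 ⊕ type F_4

The diagram associated to this matrix has two connected components: the simple roots {alpha_1, alpha_2} form a chain of 2 nodes with single edges (A_2), and {alpha_3, alpha_4, alpha_5, alpha_6} form a chain of 4 nodes with a double edge between the middle two (F_4). A semisimple Lie algebra decomposes uniquely as the direct sum of simple ideals, one per connected component of its Dynkin diagram, so g ≅ A_2 ⊕ F_4 (dimension 8 + 52 = 60).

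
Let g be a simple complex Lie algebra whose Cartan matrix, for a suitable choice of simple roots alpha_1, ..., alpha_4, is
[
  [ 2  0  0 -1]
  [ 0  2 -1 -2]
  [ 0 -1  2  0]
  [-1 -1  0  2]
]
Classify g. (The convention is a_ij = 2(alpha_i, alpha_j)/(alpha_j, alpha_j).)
The matrix has rank 4 with 2's on the diagonal. Reading the off-diagonal entries as Dynkin edges (a single edge where a_ij = a_ji = -1; a double or triple edge where a_ij * a_ji = 2 or 3), the diagram is a chain of 4 nodes with a double edge between the middle two (F_4). One simple-root ordering that puts it in standard form is (alpha_3, alpha_2, alpha_4, alpha_1). So the algebra is type F_4.

F4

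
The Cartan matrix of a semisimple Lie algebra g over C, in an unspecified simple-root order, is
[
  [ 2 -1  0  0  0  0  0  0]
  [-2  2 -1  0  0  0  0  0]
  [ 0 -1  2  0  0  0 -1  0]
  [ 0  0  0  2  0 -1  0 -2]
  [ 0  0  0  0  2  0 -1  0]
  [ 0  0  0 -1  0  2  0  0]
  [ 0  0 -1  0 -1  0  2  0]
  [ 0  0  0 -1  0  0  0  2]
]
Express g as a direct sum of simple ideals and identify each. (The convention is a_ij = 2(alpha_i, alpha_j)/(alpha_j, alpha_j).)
B_3 + B_5

The diagram associated to this matrix has two connected components: the simple roots {alpha_4, alpha_6, alpha_8} form a chain of 3 nodes with a double edge at one end; the terminal node there is the unique short simple root (B_3), and {alpha_1, alpha_2, alpha_3, alpha_5, alpha_7} form a chain of 5 nodes with a double edge at one end; the terminal node there is the unique short simple root (B_5). A semisimple Lie algebra decomposes uniquely as the direct sum of simple ideals, one per connected component of its Dynkin diagram, so g ≅ B_3 ⊕ B_5 (dimension 21 + 55 = 76).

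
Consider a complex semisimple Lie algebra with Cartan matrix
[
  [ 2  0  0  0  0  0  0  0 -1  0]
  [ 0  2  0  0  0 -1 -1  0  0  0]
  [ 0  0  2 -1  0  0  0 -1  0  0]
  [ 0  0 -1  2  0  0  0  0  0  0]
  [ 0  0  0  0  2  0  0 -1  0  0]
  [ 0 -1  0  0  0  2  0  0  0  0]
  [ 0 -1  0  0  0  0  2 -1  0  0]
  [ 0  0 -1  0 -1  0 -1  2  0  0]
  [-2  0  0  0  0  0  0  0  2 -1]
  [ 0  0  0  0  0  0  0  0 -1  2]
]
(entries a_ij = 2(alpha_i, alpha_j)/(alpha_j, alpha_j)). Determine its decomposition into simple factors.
The diagram associated to this matrix has two connected components: the simple roots {alpha_1, alpha_9, alpha_10} form a chain of 3 nodes with a double edge at one end; the terminal node there is the unique short simple root (B_3), and {alpha_2, alpha_3, alpha_4, alpha_5, alpha_6, alpha_7, alpha_8} form a chain of 6 nodes with one extra node attached to the third node from one end (E_7). A semisimple Lie algebra decomposes uniquely as the direct sum of simple ideals, one per connected component of its Dynkin diagram, so g ≅ B_3 ⊕ E_7 (dimension 21 + 133 = 154).

B_3 + E_7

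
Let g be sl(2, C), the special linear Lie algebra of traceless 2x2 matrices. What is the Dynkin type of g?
A1

This is sl(2), which has dimension 2^2 - 1 = 3 and rank 2 - 1 = 1 (a Cartan subalgebra is the diagonal traceless matrices). In the classification of classical Lie algebras, the special linear algebra sl(n+1) has type A_n; here n = 1, so the Dynkin diagram is a chain of 1 nodes with single edges (A_1). Hence the type is A_1.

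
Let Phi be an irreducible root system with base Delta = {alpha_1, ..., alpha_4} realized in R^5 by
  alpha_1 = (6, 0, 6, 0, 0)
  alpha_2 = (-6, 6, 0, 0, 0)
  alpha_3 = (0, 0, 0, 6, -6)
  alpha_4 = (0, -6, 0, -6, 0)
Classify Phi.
A_4

Compute the Cartan integers a_ij = 2(alpha_i, alpha_j)/(alpha_j, alpha_j); the resulting 4x4 Cartan matrix is
[[2, -1, 0, 0], [-1, 2, 0, -1], [0, 0, 2, -1], [0, -1, -1, 2]].
All simple roots have the same length, so the diagram is simply laced. The associated Dynkin diagram is a chain of 4 nodes with single edges (A_4), so the type is A_4 (the algebra sl(5)).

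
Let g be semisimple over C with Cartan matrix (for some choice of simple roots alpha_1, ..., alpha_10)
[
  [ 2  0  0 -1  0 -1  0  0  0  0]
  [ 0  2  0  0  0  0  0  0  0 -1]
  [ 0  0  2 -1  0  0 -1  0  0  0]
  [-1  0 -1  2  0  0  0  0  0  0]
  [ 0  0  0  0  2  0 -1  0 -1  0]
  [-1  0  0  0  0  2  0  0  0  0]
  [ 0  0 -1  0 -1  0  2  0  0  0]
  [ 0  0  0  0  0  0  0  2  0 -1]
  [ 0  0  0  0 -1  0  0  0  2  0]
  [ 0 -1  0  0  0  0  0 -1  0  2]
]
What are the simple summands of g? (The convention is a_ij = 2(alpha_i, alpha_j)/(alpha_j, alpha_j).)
The diagram associated to this matrix has two connected components: the simple roots {alpha_2, alpha_8, alpha_10} form a chain of 3 nodes with single edges (A_3), and {alpha_1, alpha_3, alpha_4, alpha_5, alpha_6, alpha_7, alpha_9} form a chain of 7 nodes with single edges (A_7). A semisimple Lie algebra decomposes uniquely as the direct sum of simple ideals, one per connected component of its Dynkin diagram, so g ≅ A_3 ⊕ A_7 (dimension 15 + 63 = 78).

A_3 ⊕ A_7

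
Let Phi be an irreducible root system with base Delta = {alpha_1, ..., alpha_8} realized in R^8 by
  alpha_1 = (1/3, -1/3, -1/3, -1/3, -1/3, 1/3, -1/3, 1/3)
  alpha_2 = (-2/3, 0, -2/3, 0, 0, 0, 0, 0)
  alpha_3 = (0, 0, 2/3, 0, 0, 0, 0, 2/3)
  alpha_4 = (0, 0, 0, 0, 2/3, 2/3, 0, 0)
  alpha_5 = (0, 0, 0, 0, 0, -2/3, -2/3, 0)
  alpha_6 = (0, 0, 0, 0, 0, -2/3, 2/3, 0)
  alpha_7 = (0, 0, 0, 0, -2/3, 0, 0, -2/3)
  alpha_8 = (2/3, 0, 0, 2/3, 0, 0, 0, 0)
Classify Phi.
E8

Compute the Cartan integers a_ij = 2(alpha_i, alpha_j)/(alpha_j, alpha_j); the resulting 8x8 Cartan matrix is
[[2, 0, 0, 0, 0, -1, 0, 0], [0, 2, -1, 0, 0, 0, 0, -1], [0, -1, 2, 0, 0, 0, -1, 0], [0, 0, 0, 2, -1, -1, -1, 0], [0, 0, 0, -1, 2, 0, 0, 0], [-1, 0, 0, -1, 0, 2, 0, 0], [0, 0, -1, -1, 0, 0, 2, 0], [0, -1, 0, 0, 0, 0, 0, 2]].
All simple roots have the same length, so the diagram is simply laced. The associated Dynkin diagram is a chain of 7 nodes with one extra node attached to the third node from one end (E_8), so the type is E_8.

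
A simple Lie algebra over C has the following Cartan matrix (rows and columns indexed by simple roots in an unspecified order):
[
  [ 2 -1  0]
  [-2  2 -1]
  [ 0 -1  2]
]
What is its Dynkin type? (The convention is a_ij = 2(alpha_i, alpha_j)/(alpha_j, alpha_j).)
type B_3

The matrix has rank 3 with 2's on the diagonal. Reading the off-diagonal entries as Dynkin edges (a single edge where a_ij = a_ji = -1; a double or triple edge where a_ij * a_ji = 2 or 3), the diagram is a chain of 3 nodes with a double edge at one end; the terminal node there is the unique short simple root (B_3). One simple-root ordering that puts it in standard form is (alpha_3, alpha_2, alpha_1). So the algebra is type B_3, i.e. so(7).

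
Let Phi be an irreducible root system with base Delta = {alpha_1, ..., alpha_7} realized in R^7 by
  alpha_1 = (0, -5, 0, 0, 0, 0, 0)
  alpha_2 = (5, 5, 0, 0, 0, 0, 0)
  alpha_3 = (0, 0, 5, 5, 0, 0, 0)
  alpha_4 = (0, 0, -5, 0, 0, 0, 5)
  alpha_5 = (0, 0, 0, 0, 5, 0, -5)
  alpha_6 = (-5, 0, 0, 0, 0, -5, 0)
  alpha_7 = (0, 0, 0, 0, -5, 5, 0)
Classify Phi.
Compute the Cartan integers a_ij = 2(alpha_i, alpha_j)/(alpha_j, alpha_j); the resulting 7x7 Cartan matrix is
[[2, -1, 0, 0, 0, 0, 0], [-2, 2, 0, 0, 0, -1, 0], [0, 0, 2, -1, 0, 0, 0], [0, 0, -1, 2, -1, 0, 0], [0, 0, 0, -1, 2, 0, -1], [0, -1, 0, 0, 0, 2, -1], [0, 0, 0, 0, -1, -1, 2]].
The roots have two lengths (squared-length ratio 2:1); the short ones are alpha_{1}. The associated Dynkin diagram is a chain of 7 nodes with a double edge at one end; the terminal node there is the unique short simple root (B_7), so the type is B_7 (the algebra so(15)).

B7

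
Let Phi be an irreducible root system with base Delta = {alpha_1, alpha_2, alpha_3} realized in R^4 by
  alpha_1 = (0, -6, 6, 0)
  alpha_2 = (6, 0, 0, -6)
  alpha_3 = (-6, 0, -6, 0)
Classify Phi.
type A_3

Compute the Cartan integers a_ij = 2(alpha_i, alpha_j)/(alpha_j, alpha_j); the resulting 3x3 Cartan matrix is
[[2, 0, -1], [0, 2, -1], [-1, -1, 2]].
All simple roots have the same length, so the diagram is simply laced. The associated Dynkin diagram is a chain of 3 nodes with single edges (A_3), so the type is A_3 (the algebra sl(4)).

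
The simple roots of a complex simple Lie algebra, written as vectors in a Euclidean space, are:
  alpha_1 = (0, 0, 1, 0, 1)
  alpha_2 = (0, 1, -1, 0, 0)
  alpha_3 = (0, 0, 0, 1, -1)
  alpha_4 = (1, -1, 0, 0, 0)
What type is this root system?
Compute the Cartan integers a_ij = 2(alpha_i, alpha_j)/(alpha_j, alpha_j); the resulting 4x4 Cartan matrix is
[[2, -1, -1, 0], [-1, 2, 0, -1], [-1, 0, 2, 0], [0, -1, 0, 2]].
All simple roots have the same length, so the diagram is simply laced. The associated Dynkin diagram is a chain of 4 nodes with single edges (A_4), so the type is A_4 (the algebra sl(5)).

A_4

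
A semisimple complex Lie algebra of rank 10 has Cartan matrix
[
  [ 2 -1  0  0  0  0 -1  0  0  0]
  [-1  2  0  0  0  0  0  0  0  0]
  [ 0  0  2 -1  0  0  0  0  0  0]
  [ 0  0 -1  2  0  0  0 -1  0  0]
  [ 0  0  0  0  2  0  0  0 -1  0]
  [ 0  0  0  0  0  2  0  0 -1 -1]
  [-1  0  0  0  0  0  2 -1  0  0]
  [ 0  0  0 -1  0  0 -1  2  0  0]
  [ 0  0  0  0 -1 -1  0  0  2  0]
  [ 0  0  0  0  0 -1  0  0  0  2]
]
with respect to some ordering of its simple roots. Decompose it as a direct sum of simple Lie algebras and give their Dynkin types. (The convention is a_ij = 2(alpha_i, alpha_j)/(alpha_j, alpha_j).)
The diagram associated to this matrix has two connected components: the simple roots {alpha_5, alpha_6, alpha_9, alpha_10} form a chain of 4 nodes with single edges (A_4), and {alpha_1, alpha_2, alpha_3, alpha_4, alpha_7, alpha_8} form a chain of 6 nodes with single edges (A_6). A semisimple Lie algebra decomposes uniquely as the direct sum of simple ideals, one per connected component of its Dynkin diagram, so g ≅ A_4 ⊕ A_6 (dimension 24 + 48 = 72).

type A_4 ⊕ type A_6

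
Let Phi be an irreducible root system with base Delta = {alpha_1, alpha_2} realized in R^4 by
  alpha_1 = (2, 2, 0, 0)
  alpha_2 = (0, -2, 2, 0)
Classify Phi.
Compute the Cartan integers a_ij = 2(alpha_i, alpha_j)/(alpha_j, alpha_j); the resulting 2x2 Cartan matrix is
[[2, -1], [-1, 2]].
All simple roots have the same length, so the diagram is simply laced. The associated Dynkin diagram is a chain of 2 nodes with single edges (A_2), so the type is A_2 (the algebra sl(3)).

A2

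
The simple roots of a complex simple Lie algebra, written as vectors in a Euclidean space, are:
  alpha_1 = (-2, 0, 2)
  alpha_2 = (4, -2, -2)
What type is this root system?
Compute the Cartan integers a_ij = 2(alpha_i, alpha_j)/(alpha_j, alpha_j); the resulting 2x2 Cartan matrix is
[[2, -1], [-3, 2]].
The roots have two lengths (squared-length ratio 3:1); the short ones are alpha_{1}. The associated Dynkin diagram is two nodes joined by a triple edge (G_2), so the type is G_2.

G_2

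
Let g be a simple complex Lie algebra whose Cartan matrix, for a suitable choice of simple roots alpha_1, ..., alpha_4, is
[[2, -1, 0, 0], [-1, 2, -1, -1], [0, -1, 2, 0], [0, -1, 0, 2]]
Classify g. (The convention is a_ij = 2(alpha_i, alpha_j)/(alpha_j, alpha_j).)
The matrix has rank 4 with 2's on the diagonal. Reading the off-diagonal entries as Dynkin edges (a single edge where a_ij = a_ji = -1; a double or triple edge where a_ij * a_ji = 2 or 3), the diagram is a chain of 2 nodes with a fork of two nodes at one end (D_4). One simple-root ordering that puts it in standard form is (alpha_1, alpha_2, alpha_4, alpha_3). So the algebra is type D_4, i.e. so(8).

D4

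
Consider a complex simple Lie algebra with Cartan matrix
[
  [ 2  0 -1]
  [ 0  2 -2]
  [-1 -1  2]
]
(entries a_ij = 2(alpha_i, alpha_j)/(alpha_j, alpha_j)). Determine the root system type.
C_3

The matrix has rank 3 with 2's on the diagonal. Reading the off-diagonal entries as Dynkin edges (a single edge where a_ij = a_ji = -1; a double or triple edge where a_ij * a_ji = 2 or 3), the diagram is a chain of 3 nodes with a double edge at one end; the terminal node there is the unique long simple root (C_3). One simple-root ordering that puts it in standard form is (alpha_1, alpha_3, alpha_2). So the algebra is type C_3, i.e. sp(6).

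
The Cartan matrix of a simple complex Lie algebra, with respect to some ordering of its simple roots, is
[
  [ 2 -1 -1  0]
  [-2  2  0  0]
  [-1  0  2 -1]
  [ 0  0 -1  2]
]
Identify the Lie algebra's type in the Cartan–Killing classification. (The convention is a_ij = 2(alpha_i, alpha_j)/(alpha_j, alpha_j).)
The matrix has rank 4 with 2's on the diagonal. Reading the off-diagonal entries as Dynkin edges (a single edge where a_ij = a_ji = -1; a double or triple edge where a_ij * a_ji = 2 or 3), the diagram is a chain of 4 nodes with a double edge at one end; the terminal node there is the unique long simple root (C_4). One simple-root ordering that puts it in standard form is (alpha_4, alpha_3, alpha_1, alpha_2). So the algebra is type C_4, i.e. sp(8).

type C_4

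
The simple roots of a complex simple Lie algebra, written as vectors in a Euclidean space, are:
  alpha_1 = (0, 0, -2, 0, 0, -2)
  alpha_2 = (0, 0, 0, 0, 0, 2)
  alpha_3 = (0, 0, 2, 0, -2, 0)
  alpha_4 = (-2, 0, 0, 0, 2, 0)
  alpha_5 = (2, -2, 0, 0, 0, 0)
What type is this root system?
Compute the Cartan integers a_ij = 2(alpha_i, alpha_j)/(alpha_j, alpha_j); the resulting 5x5 Cartan matrix is
[[2, -2, -1, 0, 0], [-1, 2, 0, 0, 0], [-1, 0, 2, -1, 0], [0, 0, -1, 2, -1], [0, 0, 0, -1, 2]].
The roots have two lengths (squared-length ratio 2:1); the short ones are alpha_{2}. The associated Dynkin diagram is a chain of 5 nodes with a double edge at one end; the terminal node there is the unique short simple root (B_5), so the type is B_5 (the algebra so(11)).

type B_5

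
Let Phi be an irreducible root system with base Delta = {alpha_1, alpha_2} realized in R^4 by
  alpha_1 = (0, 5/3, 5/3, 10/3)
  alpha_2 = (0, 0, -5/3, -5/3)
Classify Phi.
G2

Compute the Cartan integers a_ij = 2(alpha_i, alpha_j)/(alpha_j, alpha_j); the resulting 2x2 Cartan matrix is
[[2, -3], [-1, 2]].
The roots have two lengths (squared-length ratio 3:1); the short ones are alpha_{2}. The associated Dynkin diagram is two nodes joined by a triple edge (G_2), so the type is G_2.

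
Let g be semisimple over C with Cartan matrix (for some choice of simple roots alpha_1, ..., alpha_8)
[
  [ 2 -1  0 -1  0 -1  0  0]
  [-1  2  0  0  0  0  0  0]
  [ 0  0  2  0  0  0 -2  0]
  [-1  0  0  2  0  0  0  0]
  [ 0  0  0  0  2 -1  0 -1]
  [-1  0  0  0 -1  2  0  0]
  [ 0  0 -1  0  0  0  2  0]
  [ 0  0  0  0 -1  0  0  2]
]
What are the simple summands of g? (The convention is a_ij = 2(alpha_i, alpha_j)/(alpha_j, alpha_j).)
B2 ⊕ D6

The diagram associated to this matrix has two connected components: the simple roots {alpha_3, alpha_7} form a chain of 2 nodes with a double edge at one end; the terminal node there is the unique short simple root (B_2), and {alpha_1, alpha_2, alpha_4, alpha_5, alpha_6, alpha_8} form a chain of 4 nodes with a fork of two nodes at one end (D_6). A semisimple Lie algebra decomposes uniquely as the direct sum of simple ideals, one per connected component of its Dynkin diagram, so g ≅ B_2 ⊕ D_6 (dimension 10 + 66 = 76).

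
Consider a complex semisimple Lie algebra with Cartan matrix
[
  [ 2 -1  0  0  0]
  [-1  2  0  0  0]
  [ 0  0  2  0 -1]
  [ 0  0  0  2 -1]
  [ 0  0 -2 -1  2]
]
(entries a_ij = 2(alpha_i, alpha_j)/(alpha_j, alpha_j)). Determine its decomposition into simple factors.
A2 ⊕ B3

The diagram associated to this matrix has two connected components: the simple roots {alpha_1, alpha_2} form a chain of 2 nodes with single edges (A_2), and {alpha_3, alpha_4, alpha_5} form a chain of 3 nodes with a double edge at one end; the terminal node there is the unique short simple root (B_3). A semisimple Lie algebra decomposes uniquely as the direct sum of simple ideals, one per connected component of its Dynkin diagram, so g ≅ A_2 ⊕ B_3 (dimension 8 + 21 = 29).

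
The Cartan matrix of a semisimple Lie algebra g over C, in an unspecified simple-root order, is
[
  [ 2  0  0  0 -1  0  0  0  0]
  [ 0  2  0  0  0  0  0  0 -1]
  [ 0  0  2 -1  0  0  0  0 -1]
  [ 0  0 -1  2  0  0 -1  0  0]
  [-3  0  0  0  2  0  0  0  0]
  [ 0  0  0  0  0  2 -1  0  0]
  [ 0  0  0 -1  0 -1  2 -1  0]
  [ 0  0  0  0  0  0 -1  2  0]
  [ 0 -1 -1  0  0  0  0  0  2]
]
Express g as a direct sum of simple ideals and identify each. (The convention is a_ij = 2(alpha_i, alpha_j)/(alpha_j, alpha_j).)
D7 + G2

The diagram associated to this matrix has two connected components: the simple roots {alpha_2, alpha_3, alpha_4, alpha_6, alpha_7, alpha_8, alpha_9} form a chain of 5 nodes with a fork of two nodes at one end (D_7), and {alpha_1, alpha_5} form two nodes joined by a triple edge (G_2). A semisimple Lie algebra decomposes uniquely as the direct sum of simple ideals, one per connected component of its Dynkin diagram, so g ≅ D_7 ⊕ G_2 (dimension 91 + 14 = 105).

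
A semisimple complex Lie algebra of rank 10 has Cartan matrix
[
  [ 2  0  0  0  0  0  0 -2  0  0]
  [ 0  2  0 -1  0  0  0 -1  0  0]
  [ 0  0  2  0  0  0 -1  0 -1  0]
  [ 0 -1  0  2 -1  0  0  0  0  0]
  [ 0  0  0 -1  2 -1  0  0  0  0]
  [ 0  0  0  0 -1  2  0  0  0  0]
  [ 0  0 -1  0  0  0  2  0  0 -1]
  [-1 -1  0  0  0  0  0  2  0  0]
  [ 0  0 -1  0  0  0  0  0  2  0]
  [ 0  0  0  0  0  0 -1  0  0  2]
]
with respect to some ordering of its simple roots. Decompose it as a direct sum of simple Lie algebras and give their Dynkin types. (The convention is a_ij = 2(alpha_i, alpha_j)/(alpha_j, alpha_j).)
The diagram associated to this matrix has two connected components: the simple roots {alpha_3, alpha_7, alpha_9, alpha_10} form a chain of 4 nodes with single edges (A_4), and {alpha_1, alpha_2, alpha_4, alpha_5, alpha_6, alpha_8} form a chain of 6 nodes with a double edge at one end; the terminal node there is the unique long simple root (C_6). A semisimple Lie algebra decomposes uniquely as the direct sum of simple ideals, one per connected component of its Dynkin diagram, so g ≅ A_4 ⊕ C_6 (dimension 24 + 78 = 102).

A_4 ⊕ C_6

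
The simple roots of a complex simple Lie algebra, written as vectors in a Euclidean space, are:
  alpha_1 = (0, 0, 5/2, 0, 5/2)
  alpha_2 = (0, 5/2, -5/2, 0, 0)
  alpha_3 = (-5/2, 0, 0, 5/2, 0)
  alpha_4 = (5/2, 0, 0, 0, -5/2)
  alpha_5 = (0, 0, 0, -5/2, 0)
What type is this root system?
B_5 (so(11))

Compute the Cartan integers a_ij = 2(alpha_i, alpha_j)/(alpha_j, alpha_j); the resulting 5x5 Cartan matrix is
[[2, -1, 0, -1, 0], [-1, 2, 0, 0, 0], [0, 0, 2, -1, -2], [-1, 0, -1, 2, 0], [0, 0, -1, 0, 2]].
The roots have two lengths (squared-length ratio 2:1); the short ones are alpha_{5}. The associated Dynkin diagram is a chain of 5 nodes with a double edge at one end; the terminal node there is the unique short simple root (B_5), so the type is B_5 (the algebra so(11)).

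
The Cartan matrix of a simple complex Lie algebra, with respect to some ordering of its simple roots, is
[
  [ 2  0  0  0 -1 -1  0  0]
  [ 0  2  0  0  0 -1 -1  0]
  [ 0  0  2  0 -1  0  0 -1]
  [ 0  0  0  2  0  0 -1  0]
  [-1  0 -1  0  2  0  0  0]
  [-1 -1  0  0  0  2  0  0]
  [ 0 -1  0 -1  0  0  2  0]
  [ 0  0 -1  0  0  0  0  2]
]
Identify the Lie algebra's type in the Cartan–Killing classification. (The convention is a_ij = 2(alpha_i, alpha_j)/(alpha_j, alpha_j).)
A_8 (sl(9))

The matrix has rank 8 with 2's on the diagonal. Reading the off-diagonal entries as Dynkin edges (a single edge where a_ij = a_ji = -1; a double or triple edge where a_ij * a_ji = 2 or 3), the diagram is a chain of 8 nodes with single edges (A_8). One simple-root ordering that puts it in standard form is (alpha_4, alpha_7, alpha_2, alpha_6, alpha_1, alpha_5, alpha_3, alpha_8). So the algebra is type A_8, i.e. sl(9).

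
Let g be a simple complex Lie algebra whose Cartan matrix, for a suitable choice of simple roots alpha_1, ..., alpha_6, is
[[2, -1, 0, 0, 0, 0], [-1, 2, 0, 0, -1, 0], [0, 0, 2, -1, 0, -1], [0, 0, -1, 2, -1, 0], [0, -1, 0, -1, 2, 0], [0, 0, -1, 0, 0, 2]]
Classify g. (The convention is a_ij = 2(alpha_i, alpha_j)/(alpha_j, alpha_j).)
The matrix has rank 6 with 2's on the diagonal. Reading the off-diagonal entries as Dynkin edges (a single edge where a_ij = a_ji = -1; a double or triple edge where a_ij * a_ji = 2 or 3), the diagram is a chain of 6 nodes with single edges (A_6). One simple-root ordering that puts it in standard form is (alpha_1, alpha_2, alpha_5, alpha_4, alpha_3, alpha_6). So the algebra is type A_6, i.e. sl(7).

type A_6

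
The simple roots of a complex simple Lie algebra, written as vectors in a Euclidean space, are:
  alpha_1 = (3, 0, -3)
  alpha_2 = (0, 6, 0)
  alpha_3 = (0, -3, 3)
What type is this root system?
C_3

Compute the Cartan integers a_ij = 2(alpha_i, alpha_j)/(alpha_j, alpha_j); the resulting 3x3 Cartan matrix is
[[2, 0, -1], [0, 2, -2], [-1, -1, 2]].
The roots have two lengths (squared-length ratio 2:1); the short ones are alpha_{1,3}. The associated Dynkin diagram is a chain of 3 nodes with a double edge at one end; the terminal node there is the unique long simple root (C_3), so the type is C_3 (the algebra sp(6)).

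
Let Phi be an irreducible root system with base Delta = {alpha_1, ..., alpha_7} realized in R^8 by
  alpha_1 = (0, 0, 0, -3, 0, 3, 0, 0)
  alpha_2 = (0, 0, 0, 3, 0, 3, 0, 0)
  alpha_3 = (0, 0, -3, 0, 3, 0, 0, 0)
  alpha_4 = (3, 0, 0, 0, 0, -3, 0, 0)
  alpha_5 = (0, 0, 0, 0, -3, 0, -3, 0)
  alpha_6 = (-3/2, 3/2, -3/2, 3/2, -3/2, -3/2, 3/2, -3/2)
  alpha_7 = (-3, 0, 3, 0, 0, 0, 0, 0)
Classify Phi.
Compute the Cartan integers a_ij = 2(alpha_i, alpha_j)/(alpha_j, alpha_j); the resulting 7x7 Cartan matrix is
[[2, 0, 0, -1, 0, -1, 0], [0, 2, 0, -1, 0, 0, 0], [0, 0, 2, 0, -1, 0, -1], [-1, -1, 0, 2, 0, 0, -1], [0, 0, -1, 0, 2, 0, 0], [-1, 0, 0, 0, 0, 2, 0], [0, 0, -1, -1, 0, 0, 2]].
All simple roots have the same length, so the diagram is simply laced. The associated Dynkin diagram is a chain of 6 nodes with one extra node attached to the third node from one end (E_7), so the type is E_7.

type E_7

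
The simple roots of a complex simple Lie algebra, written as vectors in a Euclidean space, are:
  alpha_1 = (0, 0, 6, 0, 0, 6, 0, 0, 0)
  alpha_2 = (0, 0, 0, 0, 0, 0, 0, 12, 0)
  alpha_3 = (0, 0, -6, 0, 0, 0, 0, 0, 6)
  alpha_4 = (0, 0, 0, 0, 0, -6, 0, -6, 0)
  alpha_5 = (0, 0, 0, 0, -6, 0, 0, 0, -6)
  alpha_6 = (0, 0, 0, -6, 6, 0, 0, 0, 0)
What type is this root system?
C6

Compute the Cartan integers a_ij = 2(alpha_i, alpha_j)/(alpha_j, alpha_j); the resulting 6x6 Cartan matrix is
[[2, 0, -1, -1, 0, 0], [0, 2, 0, -2, 0, 0], [-1, 0, 2, 0, -1, 0], [-1, -1, 0, 2, 0, 0], [0, 0, -1, 0, 2, -1], [0, 0, 0, 0, -1, 2]].
The roots have two lengths (squared-length ratio 2:1); the short ones are alpha_{1,3,4,5,6}. The associated Dynkin diagram is a chain of 6 nodes with a double edge at one end; the terminal node there is the unique long simple root (C_6), so the type is C_6 (the algebra sp(12)).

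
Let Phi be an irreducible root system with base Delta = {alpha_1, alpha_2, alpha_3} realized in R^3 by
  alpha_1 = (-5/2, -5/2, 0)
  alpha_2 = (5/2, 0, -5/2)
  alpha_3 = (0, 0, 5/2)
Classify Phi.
type B_3

Compute the Cartan integers a_ij = 2(alpha_i, alpha_j)/(alpha_j, alpha_j); the resulting 3x3 Cartan matrix is
[[2, -1, 0], [-1, 2, -2], [0, -1, 2]].
The roots have two lengths (squared-length ratio 2:1); the short ones are alpha_{3}. The associated Dynkin diagram is a chain of 3 nodes with a double edge at one end; the terminal node there is the unique short simple root (B_3), so the type is B_3 (the algebra so(7)).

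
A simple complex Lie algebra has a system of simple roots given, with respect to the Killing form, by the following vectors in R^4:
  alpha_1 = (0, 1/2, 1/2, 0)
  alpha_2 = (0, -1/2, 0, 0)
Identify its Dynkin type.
Compute the Cartan integers a_ij = 2(alpha_i, alpha_j)/(alpha_j, alpha_j); the resulting 2x2 Cartan matrix is
[[2, -2], [-1, 2]].
The roots have two lengths (squared-length ratio 2:1); the short ones are alpha_{2}. The associated Dynkin diagram is a chain of 2 nodes with a double edge at one end; the terminal node there is the unique short simple root (B_2), so the type is B_2 (the algebra so(5)).

B_2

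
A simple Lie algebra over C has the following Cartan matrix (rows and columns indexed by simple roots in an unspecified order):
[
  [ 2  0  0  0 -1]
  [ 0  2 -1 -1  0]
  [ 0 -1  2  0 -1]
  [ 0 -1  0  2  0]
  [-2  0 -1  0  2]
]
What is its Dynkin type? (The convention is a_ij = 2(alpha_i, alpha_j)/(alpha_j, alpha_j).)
B5

The matrix has rank 5 with 2's on the diagonal. Reading the off-diagonal entries as Dynkin edges (a single edge where a_ij = a_ji = -1; a double or triple edge where a_ij * a_ji = 2 or 3), the diagram is a chain of 5 nodes with a double edge at one end; the terminal node there is the unique short simple root (B_5). One simple-root ordering that puts it in standard form is (alpha_4, alpha_2, alpha_3, alpha_5, alpha_1). So the algebra is type B_5, i.e. so(11).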